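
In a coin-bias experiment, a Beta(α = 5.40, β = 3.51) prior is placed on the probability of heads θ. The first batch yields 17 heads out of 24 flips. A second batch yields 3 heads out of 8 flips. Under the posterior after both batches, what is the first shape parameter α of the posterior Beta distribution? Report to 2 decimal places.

The Beta prior is conjugate to a Binomial/Bernoulli likelihood; the update adds successes to α and failures to β.
After batch 1: Beta(5.40+17, 3.51+7) = Beta(22.40, 10.51).
After batch 2: Beta(22.40+3, 10.51+5) = Beta(25.40, 15.51).
Posterior α = 25.40.

25.40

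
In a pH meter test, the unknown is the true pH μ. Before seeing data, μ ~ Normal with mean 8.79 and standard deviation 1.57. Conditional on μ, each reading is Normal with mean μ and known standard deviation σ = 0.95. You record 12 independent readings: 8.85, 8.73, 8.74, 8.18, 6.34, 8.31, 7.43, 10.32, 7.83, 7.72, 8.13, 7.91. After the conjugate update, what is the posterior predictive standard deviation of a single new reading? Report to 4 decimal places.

0.9877

For Normal data with known variance σ², a Normal(μ₀, σ₀²) prior on μ is conjugate. Posterior precision = 1/σ₀² + n/σ²; posterior mean is the precision-weighted average of μ₀ and x̄.
σ₀² = 1.57² = 2.4649, σ² = 0.95² = 0.9025; σ² + n·σ₀² = 0.9025 + 12·2.4649 = 30.4813.
Posterior precision = 1/σ₀² + n/σ² = 1/2.4649 + 12/0.9025 = (σ² + n·σ₀²)/(σ₀²σ²) = 30.4813/(2.4649·0.9025); posterior variance σₙ² = σ₀²σ²/(σ² + n·σ₀²) = 2.4649·0.9025/30.4813 = 0.072982.
Predictive variance for one new observation = σₙ² + σ² = 2.4649·0.9025/30.4813 + 0.9025 = σ²·(σ₀² + 30.4813)/30.4813 = 0.9025·32.9462/30.4813 = 0.975482; SD = √(0.9025·32.9462/30.4813) = 0.9877.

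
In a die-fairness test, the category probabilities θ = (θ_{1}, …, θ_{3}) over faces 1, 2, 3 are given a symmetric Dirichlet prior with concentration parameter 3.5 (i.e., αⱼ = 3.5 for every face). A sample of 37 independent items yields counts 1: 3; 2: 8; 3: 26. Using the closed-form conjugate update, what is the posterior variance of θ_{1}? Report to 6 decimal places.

The Dirichlet prior is conjugate to the Multinomial likelihood: each posterior αⱼ = prior αⱼ + observed count nⱼ.
Posterior concentration: (6.5, 11.5, 29.5), total = 47.5.
Var[θ_j] = α_j(Σα−α_j)/((Σα)²(Σα+1)) = 6.5·41.0/(47.5²·48.5) = 0.002435.

0.002435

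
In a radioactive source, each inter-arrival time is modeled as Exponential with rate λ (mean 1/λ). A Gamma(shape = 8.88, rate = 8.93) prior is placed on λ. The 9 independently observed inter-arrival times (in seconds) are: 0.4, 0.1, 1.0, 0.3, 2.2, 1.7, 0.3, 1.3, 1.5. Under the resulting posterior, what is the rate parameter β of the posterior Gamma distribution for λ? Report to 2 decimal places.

17.73

With a Gamma(shape α, rate β) prior on the exponential rate λ, the posterior after n observations with total T = Σxᵢ is Gamma(α+n, β+T).
Sum of observations T = 8.8 seconds; n = 9.
Posterior: Gamma(8.88+9, 8.93+8.8) = Gamma(17.88, 17.73).
Posterior β = 17.73.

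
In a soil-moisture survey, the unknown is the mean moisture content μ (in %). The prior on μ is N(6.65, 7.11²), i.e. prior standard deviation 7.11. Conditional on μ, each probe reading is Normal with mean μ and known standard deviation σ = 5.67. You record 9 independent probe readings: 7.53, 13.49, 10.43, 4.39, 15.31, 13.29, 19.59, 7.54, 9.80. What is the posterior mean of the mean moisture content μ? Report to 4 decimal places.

10.9589

For Normal data with known variance σ², a Normal(μ₀, σ₀²) prior on μ is conjugate. Posterior precision = 1/σ₀² + n/σ²; posterior mean is the precision-weighted average of μ₀ and x̄.
Σxᵢ = 7.53 + 13.49 + 10.43 + 4.39 + 15.31 + 13.29 + 19.59 + 7.54 + 9.80 = 101.37, so n·x̄ = 101.37.
σ₀² = 7.11² = 50.5521, σ² = 5.67² = 32.1489; σ² + n·σ₀² = 32.1489 + 9·50.5521 = 487.1178.
Posterior mean = (μ₀/σ₀² + n·x̄/σ²)/(1/σ₀² + n/σ²) = (σ²·μ₀ + σ₀²·n·x̄)/(σ² + n·σ₀²) = (32.1489·6.65 + 50.5521·101.37)/487.1178 = 5338.256562/487.1178 = 10.9589.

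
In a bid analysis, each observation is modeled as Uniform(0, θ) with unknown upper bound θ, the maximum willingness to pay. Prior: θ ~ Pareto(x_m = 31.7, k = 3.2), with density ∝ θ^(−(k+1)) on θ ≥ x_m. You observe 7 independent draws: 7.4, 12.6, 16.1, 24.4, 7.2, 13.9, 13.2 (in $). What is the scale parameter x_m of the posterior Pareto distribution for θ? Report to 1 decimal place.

A Pareto(scale x_m, shape k) prior on the upper bound θ of Uniform(0, θ) is conjugate: posterior is Pareto(max(x_m, max xᵢ), k + n).
Sample maximum = 24.4; prior scale x_m = 31.7 → posterior scale = max = 31.7.
Posterior shape = 3.2 + 7 = 10.2.
Posterior scale x_m = 31.7.

31.7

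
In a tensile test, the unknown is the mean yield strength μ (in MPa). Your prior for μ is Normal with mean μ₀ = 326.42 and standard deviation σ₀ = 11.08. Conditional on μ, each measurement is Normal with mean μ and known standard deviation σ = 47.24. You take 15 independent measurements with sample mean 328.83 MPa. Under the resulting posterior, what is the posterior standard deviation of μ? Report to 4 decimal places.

For Normal data with known variance σ², a Normal(μ₀, σ₀²) prior on μ is conjugate. Posterior precision = 1/σ₀² + n/σ²; posterior mean is the precision-weighted average of μ₀ and x̄.
σ₀² = 11.08² = 122.7664, σ² = 47.24² = 2231.6176; σ² + n·σ₀² = 2231.6176 + 15·122.7664 = 4073.1136.
Posterior precision = 1/σ₀² + n/σ² = 1/122.7664 + 15/2231.6176 = (σ² + n·σ₀²)/(σ₀²σ²) = 4073.1136/(122.7664·2231.6176); posterior variance σₙ² = σ₀²σ²/(σ² + n·σ₀²) = 122.7664·2231.6176/4073.1136 = 67.262465.
Posterior SD = √σₙ² = √(122.7664·2231.6176/4073.1136) = 8.2014.

8.2014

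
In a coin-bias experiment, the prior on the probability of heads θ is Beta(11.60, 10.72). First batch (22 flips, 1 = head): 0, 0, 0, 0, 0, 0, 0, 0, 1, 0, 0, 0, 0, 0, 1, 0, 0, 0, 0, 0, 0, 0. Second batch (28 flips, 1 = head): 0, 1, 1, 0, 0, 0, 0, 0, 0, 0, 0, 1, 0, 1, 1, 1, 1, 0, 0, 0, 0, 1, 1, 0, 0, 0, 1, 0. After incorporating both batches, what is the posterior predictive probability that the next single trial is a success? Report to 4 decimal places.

0.3263

The Beta prior is conjugate to a Binomial/Bernoulli likelihood; the update adds successes to α and failures to β.
After batch 1: Beta(11.60+2, 10.72+20) = Beta(13.60, 30.72).
After batch 2: Beta(13.60+10, 30.72+18) = Beta(23.60, 48.72).
For a single future Bernoulli trial, P(success | data) = α/(α+β) = 0.3263.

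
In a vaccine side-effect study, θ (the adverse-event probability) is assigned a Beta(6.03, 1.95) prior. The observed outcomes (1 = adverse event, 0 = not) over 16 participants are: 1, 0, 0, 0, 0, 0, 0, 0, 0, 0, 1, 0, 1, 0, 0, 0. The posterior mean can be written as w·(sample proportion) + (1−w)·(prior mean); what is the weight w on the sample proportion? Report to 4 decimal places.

0.6672

The Beta prior is conjugate to a Binomial/Bernoulli likelihood; the update adds successes to α and failures to β.
Posterior mean = (α₀+k)/(α₀+β₀+n) = [n/(α₀+β₀+n)]·(k/n) + [(α₀+β₀)/(α₀+β₀+n)]·α₀/(α₀+β₀), so only n and the prior enter the weight.
The weight on the data is w = n/(α₀+β₀+n) = 16/(6.03+1.95+16) = 16/23.98 = 0.6672.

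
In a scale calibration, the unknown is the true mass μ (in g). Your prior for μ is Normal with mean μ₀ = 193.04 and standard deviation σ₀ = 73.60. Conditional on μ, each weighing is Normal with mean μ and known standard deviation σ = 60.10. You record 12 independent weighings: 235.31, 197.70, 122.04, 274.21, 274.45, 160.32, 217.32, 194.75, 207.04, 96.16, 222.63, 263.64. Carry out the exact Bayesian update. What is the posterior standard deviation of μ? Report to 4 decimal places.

For Normal data with known variance σ², a Normal(μ₀, σ₀²) prior on μ is conjugate. Posterior precision = 1/σ₀² + n/σ²; posterior mean is the precision-weighted average of μ₀ and x̄.
σ₀² = 73.60² = 5416.96, σ² = 60.10² = 3612.01; σ² + n·σ₀² = 3612.01 + 12·5416.96 = 68615.53.
Posterior precision = 1/σ₀² + n/σ² = 1/5416.96 + 12/3612.01 = (σ² + n·σ₀²)/(σ₀²σ²) = 68615.53/(5416.96·3612.01); posterior variance σₙ² = σ₀²σ²/(σ² + n·σ₀²) = 5416.96·3612.01/68615.53 = 285.155761.
Posterior SD = √σₙ² = √(5416.96·3612.01/68615.53) = 16.8866.

16.8866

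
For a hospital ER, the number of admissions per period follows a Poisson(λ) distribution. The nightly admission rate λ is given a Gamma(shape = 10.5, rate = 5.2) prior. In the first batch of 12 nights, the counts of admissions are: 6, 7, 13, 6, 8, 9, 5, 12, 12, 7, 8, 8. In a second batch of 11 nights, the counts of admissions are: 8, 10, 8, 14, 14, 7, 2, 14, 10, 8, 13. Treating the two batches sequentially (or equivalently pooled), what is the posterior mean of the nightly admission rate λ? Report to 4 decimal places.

7.7837

With a Gamma(shape α, rate β) prior, the Poisson likelihood is conjugate: the posterior is Gamma(α + ΣXᵢ, β + n).
Batch 1: sum of counts S = 101 over n = 12 nights.
After batch 1: Gamma(α+S, β+n) = Gamma(10.5+101, 5.2+12) = Gamma(111.5, 17.2).
Batch 2: sum of counts S = 108 over n = 11 nights.
After batch 2: Gamma(α+S, β+n) = Gamma(111.5+108, 17.2+11) = Gamma(219.5, 28.2).
Posterior mean = α/β = 219.5/28.2 = 7.7837.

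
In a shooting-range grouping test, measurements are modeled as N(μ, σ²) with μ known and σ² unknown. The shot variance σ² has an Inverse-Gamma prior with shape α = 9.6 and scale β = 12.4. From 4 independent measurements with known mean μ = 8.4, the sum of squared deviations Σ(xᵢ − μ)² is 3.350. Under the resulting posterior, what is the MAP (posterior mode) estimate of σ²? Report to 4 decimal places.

With known mean μ and an Inverse-Gamma(α, β) prior on σ², the Normal likelihood is conjugate: posterior is Inv-Gamma(α + n/2, β + Σ(xᵢ−μ)²/2).
Posterior: Inv-Gamma(9.6 + 4/2, 12.4 + 3.350/2) = Inv-Gamma(11.60, 14.0750).
Mode = β/(α+1) = 14.0750/12.60 = 1.1171.

1.1171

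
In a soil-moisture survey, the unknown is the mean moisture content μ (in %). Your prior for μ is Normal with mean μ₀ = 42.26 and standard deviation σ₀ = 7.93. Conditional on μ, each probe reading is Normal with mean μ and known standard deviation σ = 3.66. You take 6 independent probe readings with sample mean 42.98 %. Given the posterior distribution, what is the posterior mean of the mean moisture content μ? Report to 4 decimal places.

42.9553

For Normal data with known variance σ², a Normal(μ₀, σ₀²) prior on μ is conjugate. Posterior precision = 1/σ₀² + n/σ²; posterior mean is the precision-weighted average of μ₀ and x̄.
n·x̄ = 6·42.98 = 257.88.
σ₀² = 7.93² = 62.8849, σ² = 3.66² = 13.3956; σ² + n·σ₀² = 13.3956 + 6·62.8849 = 390.705.
Posterior mean = (μ₀/σ₀² + n·x̄/σ²)/(1/σ₀² + n/σ²) = (σ²·μ₀ + σ₀²·n·x̄)/(σ² + n·σ₀²) = (13.3956·42.26 + 62.8849·257.88)/390.705 = 16782.856068/390.705 = 42.9553.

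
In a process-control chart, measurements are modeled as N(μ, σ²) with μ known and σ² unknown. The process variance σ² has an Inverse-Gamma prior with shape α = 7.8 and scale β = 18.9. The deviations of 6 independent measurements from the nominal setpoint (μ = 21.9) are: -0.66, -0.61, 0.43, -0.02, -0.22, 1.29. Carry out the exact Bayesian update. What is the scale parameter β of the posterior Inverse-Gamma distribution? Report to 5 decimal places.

With known mean μ and an Inverse-Gamma(α, β) prior on σ², the Normal likelihood is conjugate: posterior is Inv-Gamma(α + n/2, β + Σ(xᵢ−μ)²/2).
Σ(xᵢ−μ)² = (-0.66)² + (-0.61)² + (0.43)² + (-0.02)² + (-0.22)² + (1.29)² = 2.7055.
Posterior: Inv-Gamma(7.8 + 6/2, 18.9 + 2.7055/2) = Inv-Gamma(10.80, 20.25275).
Posterior β = 20.25275.

20.25275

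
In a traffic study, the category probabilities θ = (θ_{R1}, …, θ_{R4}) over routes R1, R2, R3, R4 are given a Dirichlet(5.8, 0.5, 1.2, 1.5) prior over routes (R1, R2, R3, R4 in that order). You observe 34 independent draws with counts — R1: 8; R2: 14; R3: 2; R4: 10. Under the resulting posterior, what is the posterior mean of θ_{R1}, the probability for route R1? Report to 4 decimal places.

0.3209

The Dirichlet prior is conjugate to the Multinomial likelihood: each posterior αⱼ = prior αⱼ + observed count nⱼ.
Posterior concentration: (13.8, 14.5, 3.2, 11.5), total = 43.0.
E[θ_{R1}|data] = α_{R1}/Σα = 13.8/43.0 = 0.3209.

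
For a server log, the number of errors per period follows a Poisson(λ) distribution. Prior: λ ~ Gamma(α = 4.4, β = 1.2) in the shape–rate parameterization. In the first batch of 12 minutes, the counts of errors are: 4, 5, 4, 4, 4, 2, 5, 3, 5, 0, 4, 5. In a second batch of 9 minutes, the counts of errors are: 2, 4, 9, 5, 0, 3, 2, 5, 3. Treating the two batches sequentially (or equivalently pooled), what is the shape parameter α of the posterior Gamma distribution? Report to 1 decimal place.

82.4

With a Gamma(shape α, rate β) prior, the Poisson likelihood is conjugate: the posterior is Gamma(α + ΣXᵢ, β + n).
Batch 1: sum of counts S = 45 over n = 12 minutes.
After batch 1: Gamma(α+S, β+n) = Gamma(4.4+45, 1.2+12) = Gamma(49.4, 13.2).
Batch 2: sum of counts S = 33 over n = 9 minutes.
After batch 2: Gamma(α+S, β+n) = Gamma(49.4+33, 13.2+9) = Gamma(82.4, 22.2).
Posterior α = 82.4.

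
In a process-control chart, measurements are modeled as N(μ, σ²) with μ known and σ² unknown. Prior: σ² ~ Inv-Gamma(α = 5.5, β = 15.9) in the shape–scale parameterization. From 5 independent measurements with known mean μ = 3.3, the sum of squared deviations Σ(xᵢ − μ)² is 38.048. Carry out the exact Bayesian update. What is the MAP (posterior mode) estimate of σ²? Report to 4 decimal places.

With known mean μ and an Inverse-Gamma(α, β) prior on σ², the Normal likelihood is conjugate: posterior is Inv-Gamma(α + n/2, β + Σ(xᵢ−μ)²/2).
Posterior: Inv-Gamma(5.5 + 5/2, 15.9 + 38.048/2) = Inv-Gamma(8.00, 34.9240).
Mode = β/(α+1) = 34.9240/9.00 = 3.8804.

3.8804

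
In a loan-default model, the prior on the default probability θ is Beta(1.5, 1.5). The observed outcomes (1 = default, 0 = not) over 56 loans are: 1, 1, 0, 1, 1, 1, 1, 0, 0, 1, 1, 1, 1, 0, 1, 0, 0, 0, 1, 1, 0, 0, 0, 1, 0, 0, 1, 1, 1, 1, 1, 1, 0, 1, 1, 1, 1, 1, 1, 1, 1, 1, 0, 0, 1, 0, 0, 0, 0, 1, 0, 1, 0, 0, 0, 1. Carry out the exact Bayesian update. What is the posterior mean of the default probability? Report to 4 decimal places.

The Beta prior is conjugate to a Binomial/Bernoulli likelihood; the update adds successes to α and failures to β.
Posterior: Beta(α+k, β+n−k) = Beta(1.5+33, 1.5+23) = Beta(34.5, 24.5).
Posterior mean = α/(α+β) = 34.5/59.0 = 0.5847.

0.5847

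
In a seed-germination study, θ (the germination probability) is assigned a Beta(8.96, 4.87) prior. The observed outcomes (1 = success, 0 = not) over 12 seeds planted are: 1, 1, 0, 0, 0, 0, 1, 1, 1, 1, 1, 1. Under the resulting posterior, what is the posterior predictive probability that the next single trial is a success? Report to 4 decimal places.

The Beta prior is conjugate to a Binomial/Bernoulli likelihood; the update adds successes to α and failures to β.
Posterior: Beta(α+k, β+n−k) = Beta(8.96+8, 4.87+4) = Beta(16.96, 8.87).
For a single future Bernoulli trial, P(success | data) = α/(α+β) = 0.6566.

0.6566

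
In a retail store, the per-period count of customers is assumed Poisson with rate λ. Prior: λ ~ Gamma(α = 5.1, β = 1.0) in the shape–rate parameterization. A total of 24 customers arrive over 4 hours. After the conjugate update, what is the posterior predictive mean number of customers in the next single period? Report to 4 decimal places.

5.8200

With a Gamma(shape α, rate β) prior, the Poisson likelihood is conjugate: the posterior is Gamma(α + ΣXᵢ, β + n).
Posterior: Gamma(α+S, β+n) = Gamma(5.1+24, 1.0+4) = Gamma(29.1, 5.0).
The predictive distribution for one future period is NegBinom with mean α/β = 5.8200.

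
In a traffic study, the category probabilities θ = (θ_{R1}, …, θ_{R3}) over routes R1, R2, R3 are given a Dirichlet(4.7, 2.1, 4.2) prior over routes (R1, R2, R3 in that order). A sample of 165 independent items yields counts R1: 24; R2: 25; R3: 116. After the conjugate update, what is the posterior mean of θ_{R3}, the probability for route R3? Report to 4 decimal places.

0.6830

The Dirichlet prior is conjugate to the Multinomial likelihood: each posterior αⱼ = prior αⱼ + observed count nⱼ.
Posterior concentration: (28.7, 27.1, 120.2), total = 176.0.
E[θ_{R3}|data] = α_{R3}/Σα = 120.2/176.0 = 0.6830.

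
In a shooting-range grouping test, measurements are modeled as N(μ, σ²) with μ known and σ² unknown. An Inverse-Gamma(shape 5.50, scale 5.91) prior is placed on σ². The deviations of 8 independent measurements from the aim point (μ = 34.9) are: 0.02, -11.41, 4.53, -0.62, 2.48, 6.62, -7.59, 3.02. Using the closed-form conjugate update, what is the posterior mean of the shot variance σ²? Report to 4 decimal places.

With known mean μ and an Inverse-Gamma(α, β) prior on σ², the Normal likelihood is conjugate: posterior is Inv-Gamma(α + n/2, β + Σ(xᵢ−μ)²/2).
Σ(xᵢ−μ)² = (0.02)² + (-11.41)² + (4.53)² + (-0.62)² + (2.48)² + (6.62)² + (-7.59)² + (3.02)² = 267.7971.
Posterior: Inv-Gamma(5.50 + 8/2, 5.91 + 267.7971/2) = Inv-Gamma(9.50, 139.80855).
E[σ²|data] = β/(α−1) = 139.80855/8.50 = 16.4481.

16.4481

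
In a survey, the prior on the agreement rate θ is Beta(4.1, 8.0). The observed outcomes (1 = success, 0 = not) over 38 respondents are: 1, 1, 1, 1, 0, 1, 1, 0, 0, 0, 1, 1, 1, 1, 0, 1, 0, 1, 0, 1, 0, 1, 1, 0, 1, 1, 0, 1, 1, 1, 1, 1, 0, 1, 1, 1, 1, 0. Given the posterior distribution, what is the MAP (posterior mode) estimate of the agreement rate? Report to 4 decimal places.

0.6050

The Beta prior is conjugate to a Binomial/Bernoulli likelihood; the update adds successes to α and failures to β.
Posterior: Beta(α+k, β+n−k) = Beta(4.1+26, 8.0+12) = Beta(30.1, 20.0).
Mode of Beta(a,b) for a,b>1 is (a−1)/(a+b−2) = 29.1/48.1 = 0.6050.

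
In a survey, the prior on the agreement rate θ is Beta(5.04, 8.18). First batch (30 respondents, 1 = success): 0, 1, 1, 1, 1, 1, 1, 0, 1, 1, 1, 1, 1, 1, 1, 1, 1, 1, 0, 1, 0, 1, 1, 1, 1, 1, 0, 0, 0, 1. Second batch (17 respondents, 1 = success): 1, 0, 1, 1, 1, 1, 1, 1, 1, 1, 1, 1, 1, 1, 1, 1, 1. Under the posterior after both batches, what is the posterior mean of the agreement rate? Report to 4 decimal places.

0.7313

The Beta prior is conjugate to a Binomial/Bernoulli likelihood; the update adds successes to α and failures to β.
After batch 1: Beta(5.04+23, 8.18+7) = Beta(28.04, 15.18).
After batch 2: Beta(28.04+16, 15.18+1) = Beta(44.04, 16.18).
Posterior mean = α/(α+β) = 44.04/60.22 = 0.7313.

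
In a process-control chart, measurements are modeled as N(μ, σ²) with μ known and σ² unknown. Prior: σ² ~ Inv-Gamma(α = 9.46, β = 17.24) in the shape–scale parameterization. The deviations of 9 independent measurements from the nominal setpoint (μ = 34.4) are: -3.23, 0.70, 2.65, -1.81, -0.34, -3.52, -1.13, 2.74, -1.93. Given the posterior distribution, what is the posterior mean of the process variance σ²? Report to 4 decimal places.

With known mean μ and an Inverse-Gamma(α, β) prior on σ², the Normal likelihood is conjugate: posterior is Inv-Gamma(α + n/2, β + Σ(xᵢ−μ)²/2).
Σ(xᵢ−μ)² = (-3.23)² + (0.70)² + (2.65)² + (-1.81)² + (-0.34)² + (-3.52)² + (-1.13)² + (2.74)² + (-1.93)² = 46.2369.
Posterior: Inv-Gamma(9.46 + 9/2, 17.24 + 46.2369/2) = Inv-Gamma(13.96, 40.35845).
E[σ²|data] = β/(α−1) = 40.35845/12.96 = 3.1141.

3.1141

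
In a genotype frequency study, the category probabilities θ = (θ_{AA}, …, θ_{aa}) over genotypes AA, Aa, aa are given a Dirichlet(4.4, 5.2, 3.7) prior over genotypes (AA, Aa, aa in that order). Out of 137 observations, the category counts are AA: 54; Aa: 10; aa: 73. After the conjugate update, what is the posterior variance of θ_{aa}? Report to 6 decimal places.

0.001652

The Dirichlet prior is conjugate to the Multinomial likelihood: each posterior αⱼ = prior αⱼ + observed count nⱼ.
Posterior concentration: (58.4, 15.2, 76.7), total = 150.3.
Var[θ_j] = α_j(Σα−α_j)/((Σα)²(Σα+1)) = 76.7·73.6/(150.3²·151.3) = 0.001652.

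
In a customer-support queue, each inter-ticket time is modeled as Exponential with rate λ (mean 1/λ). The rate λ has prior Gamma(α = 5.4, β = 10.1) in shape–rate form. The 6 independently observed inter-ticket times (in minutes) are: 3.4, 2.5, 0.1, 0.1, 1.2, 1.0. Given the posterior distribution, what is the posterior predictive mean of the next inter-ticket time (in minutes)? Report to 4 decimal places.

With a Gamma(shape α, rate β) prior on the exponential rate λ, the posterior after n observations with total T = Σxᵢ is Gamma(α+n, β+T).
Sum of observations T = 8.3 minutes; n = 6.
Posterior: Gamma(5.4+6, 10.1+8.3) = Gamma(11.4, 18.4).
The predictive distribution for the next observation is Lomax; its mean is β/(α−1) = 18.4/10.4 = 1.7692.

1.7692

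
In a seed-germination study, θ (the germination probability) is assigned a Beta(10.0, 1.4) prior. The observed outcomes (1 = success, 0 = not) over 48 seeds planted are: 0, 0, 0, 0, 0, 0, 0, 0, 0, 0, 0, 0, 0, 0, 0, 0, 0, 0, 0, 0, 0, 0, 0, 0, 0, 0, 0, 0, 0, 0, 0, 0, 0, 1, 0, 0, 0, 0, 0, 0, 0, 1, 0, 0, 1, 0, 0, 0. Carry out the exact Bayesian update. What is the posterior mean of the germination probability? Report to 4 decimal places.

0.2189

The Beta prior is conjugate to a Binomial/Bernoulli likelihood; the update adds successes to α and failures to β.
Posterior: Beta(α+k, β+n−k) = Beta(10.0+3, 1.4+45) = Beta(13.0, 46.4).
Posterior mean = α/(α+β) = 13.0/59.4 = 0.2189.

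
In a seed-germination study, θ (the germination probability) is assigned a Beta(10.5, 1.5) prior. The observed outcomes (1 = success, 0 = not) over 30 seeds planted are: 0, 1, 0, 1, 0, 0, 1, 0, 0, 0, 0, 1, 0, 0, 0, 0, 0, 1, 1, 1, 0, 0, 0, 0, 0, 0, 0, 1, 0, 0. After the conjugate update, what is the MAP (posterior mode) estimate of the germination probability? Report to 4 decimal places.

The Beta prior is conjugate to a Binomial/Bernoulli likelihood; the update adds successes to α and failures to β.
Posterior: Beta(α+k, β+n−k) = Beta(10.5+8, 1.5+22) = Beta(18.5, 23.5).
Mode of Beta(a,b) for a,b>1 is (a−1)/(a+b−2) = 17.5/40.0 = 0.4375.

0.4375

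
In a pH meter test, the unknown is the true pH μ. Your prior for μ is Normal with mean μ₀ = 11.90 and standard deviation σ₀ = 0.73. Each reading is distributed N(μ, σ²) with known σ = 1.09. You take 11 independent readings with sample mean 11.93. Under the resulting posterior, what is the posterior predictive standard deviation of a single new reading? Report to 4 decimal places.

For Normal data with known variance σ², a Normal(μ₀, σ₀²) prior on μ is conjugate. Posterior precision = 1/σ₀² + n/σ²; posterior mean is the precision-weighted average of μ₀ and x̄.
σ₀² = 0.73² = 0.5329, σ² = 1.09² = 1.1881; σ² + n·σ₀² = 1.1881 + 11·0.5329 = 7.05.
Posterior precision = 1/σ₀² + n/σ² = 1/0.5329 + 11/1.1881 = (σ² + n·σ₀²)/(σ₀²σ²) = 7.05/(0.5329·1.1881); posterior variance σₙ² = σ₀²σ²/(σ² + n·σ₀²) = 0.5329·1.1881/7.05 = 0.089807.
Predictive variance for one new observation = σₙ² + σ² = 0.5329·1.1881/7.05 + 1.1881 = σ²·(σ₀² + 7.05)/7.05 = 1.1881·7.5829/7.05 = 1.277907; SD = √(1.1881·7.5829/7.05) = 1.1304.

1.1304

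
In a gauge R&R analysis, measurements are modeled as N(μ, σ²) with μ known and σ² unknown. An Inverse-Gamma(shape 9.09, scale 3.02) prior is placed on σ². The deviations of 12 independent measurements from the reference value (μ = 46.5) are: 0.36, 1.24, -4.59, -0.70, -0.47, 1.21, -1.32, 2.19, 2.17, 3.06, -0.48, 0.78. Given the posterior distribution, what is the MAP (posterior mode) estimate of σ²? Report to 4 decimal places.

With known mean μ and an Inverse-Gamma(α, β) prior on σ², the Normal likelihood is conjugate: posterior is Inv-Gamma(α + n/2, β + Σ(xᵢ−μ)²/2).
Σ(xᵢ−μ)² = (0.36)² + (1.24)² + (-4.59)² + (-0.70)² + (-0.47)² + (1.21)² + (-1.32)² + (2.19)² + (2.17)² + (3.06)² + (-0.48)² + (0.78)² = 46.3601.
Posterior: Inv-Gamma(9.09 + 12/2, 3.02 + 46.3601/2) = Inv-Gamma(15.09, 26.20005).
Mode = β/(α+1) = 26.20005/16.09 = 1.6283.

1.6283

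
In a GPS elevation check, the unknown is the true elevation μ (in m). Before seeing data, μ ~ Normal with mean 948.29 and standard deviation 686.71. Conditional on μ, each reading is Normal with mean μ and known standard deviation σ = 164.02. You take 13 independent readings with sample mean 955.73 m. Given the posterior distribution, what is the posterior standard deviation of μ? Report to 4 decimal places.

For Normal data with known variance σ², a Normal(μ₀, σ₀²) prior on μ is conjugate. Posterior precision = 1/σ₀² + n/σ²; posterior mean is the precision-weighted average of μ₀ and x̄.
σ₀² = 686.71² = 471570.6241, σ² = 164.02² = 26902.5604; σ² + n·σ₀² = 26902.5604 + 13·471570.6241 = 6157320.6737.
Posterior precision = 1/σ₀² + n/σ² = 1/471570.6241 + 13/26902.5604 = (σ² + n·σ₀²)/(σ₀²σ²) = 6157320.6737/(471570.6241·26902.5604); posterior variance σₙ² = σ₀²σ²/(σ² + n·σ₀²) = 471570.6241·26902.5604/6157320.6737 = 2060.385981.
Posterior SD = √σₙ² = √(471570.6241·26902.5604/6157320.6737) = 45.3915.

45.3915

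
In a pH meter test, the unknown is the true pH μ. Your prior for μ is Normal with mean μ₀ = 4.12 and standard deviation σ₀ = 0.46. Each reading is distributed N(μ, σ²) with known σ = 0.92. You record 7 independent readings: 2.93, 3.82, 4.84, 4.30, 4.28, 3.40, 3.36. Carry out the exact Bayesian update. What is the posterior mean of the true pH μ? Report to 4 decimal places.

3.9464

For Normal data with known variance σ², a Normal(μ₀, σ₀²) prior on μ is conjugate. Posterior precision = 1/σ₀² + n/σ²; posterior mean is the precision-weighted average of μ₀ and x̄.
Σxᵢ = 2.93 + 3.82 + 4.84 + 4.30 + 4.28 + 3.40 + 3.36 = 26.93, so n·x̄ = 26.93.
σ₀² = 0.46² = 0.2116, σ² = 0.92² = 0.8464; σ² + n·σ₀² = 0.8464 + 7·0.2116 = 2.3276.
Posterior mean = (μ₀/σ₀² + n·x̄/σ²)/(1/σ₀² + n/σ²) = (σ²·μ₀ + σ₀²·n·x̄)/(σ² + n·σ₀²) = (0.8464·4.12 + 0.2116·26.93)/2.3276 = 9.185556/2.3276 = 3.9464.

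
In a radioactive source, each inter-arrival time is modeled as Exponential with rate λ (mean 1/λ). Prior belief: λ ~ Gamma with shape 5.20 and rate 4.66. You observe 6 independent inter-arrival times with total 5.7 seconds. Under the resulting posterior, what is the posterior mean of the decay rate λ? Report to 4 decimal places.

With a Gamma(shape α, rate β) prior on the exponential rate λ, the posterior after n observations with total T = Σxᵢ is Gamma(α+n, β+T).
Posterior: Gamma(5.20+6, 4.66+5.7) = Gamma(11.20, 10.36).
Posterior mean of λ = α/β = 11.20/10.36 = 1.0811.

1.0811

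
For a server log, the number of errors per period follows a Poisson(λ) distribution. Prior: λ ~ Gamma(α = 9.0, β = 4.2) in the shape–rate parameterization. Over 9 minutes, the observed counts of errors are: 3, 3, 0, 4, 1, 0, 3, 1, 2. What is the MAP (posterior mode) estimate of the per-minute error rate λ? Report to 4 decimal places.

1.8939

With a Gamma(shape α, rate β) prior, the Poisson likelihood is conjugate: the posterior is Gamma(α + ΣXᵢ, β + n).
Sum of counts S = 17 over n = 9 minutes.
Posterior: Gamma(α+S, β+n) = Gamma(9.0+17, 4.2+9) = Gamma(26.0, 13.2).
Mode of Gamma(α,β) for α≥1 is (α−1)/β = 25.0/13.2 = 1.8939.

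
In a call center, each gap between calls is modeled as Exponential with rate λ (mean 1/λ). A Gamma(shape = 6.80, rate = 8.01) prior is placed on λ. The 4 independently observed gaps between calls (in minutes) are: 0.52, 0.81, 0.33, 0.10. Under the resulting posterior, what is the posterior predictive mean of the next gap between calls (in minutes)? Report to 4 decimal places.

0.9969

With a Gamma(shape α, rate β) prior on the exponential rate λ, the posterior after n observations with total T = Σxᵢ is Gamma(α+n, β+T).
Sum of observations T = 1.76 minutes; n = 4.
Posterior: Gamma(6.80+4, 8.01+1.76) = Gamma(10.80, 9.77).
The predictive distribution for the next observation is Lomax; its mean is β/(α−1) = 9.77/9.80 = 0.9969.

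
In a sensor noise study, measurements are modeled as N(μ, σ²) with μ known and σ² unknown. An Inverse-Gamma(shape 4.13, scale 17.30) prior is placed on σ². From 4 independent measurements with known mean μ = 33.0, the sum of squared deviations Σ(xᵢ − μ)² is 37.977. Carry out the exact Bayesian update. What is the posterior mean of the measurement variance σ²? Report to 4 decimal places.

With known mean μ and an Inverse-Gamma(α, β) prior on σ², the Normal likelihood is conjugate: posterior is Inv-Gamma(α + n/2, β + Σ(xᵢ−μ)²/2).
Posterior: Inv-Gamma(4.13 + 4/2, 17.30 + 37.977/2) = Inv-Gamma(6.13, 36.2885).
E[σ²|data] = β/(α−1) = 36.2885/5.13 = 7.0738.

7.0738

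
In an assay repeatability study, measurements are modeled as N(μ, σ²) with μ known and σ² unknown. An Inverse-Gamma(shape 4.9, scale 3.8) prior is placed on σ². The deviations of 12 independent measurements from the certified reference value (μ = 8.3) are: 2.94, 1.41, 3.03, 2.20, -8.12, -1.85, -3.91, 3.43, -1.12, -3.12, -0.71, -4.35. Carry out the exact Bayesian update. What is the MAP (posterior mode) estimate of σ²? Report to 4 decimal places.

With known mean μ and an Inverse-Gamma(α, β) prior on σ², the Normal likelihood is conjugate: posterior is Inv-Gamma(α + n/2, β + Σ(xᵢ−μ)²/2).
Σ(xᵢ−μ)² = (2.94)² + (1.41)² + (3.03)² + (2.20)² + (-8.12)² + (-1.85)² + (-3.91)² + (3.43)² + (-1.12)² + (-3.12)² + (-0.71)² + (-4.35)² = 151.4779.
Posterior: Inv-Gamma(4.9 + 12/2, 3.8 + 151.4779/2) = Inv-Gamma(10.90, 79.53895).
Mode = β/(α+1) = 79.53895/11.90 = 6.6839.

6.6839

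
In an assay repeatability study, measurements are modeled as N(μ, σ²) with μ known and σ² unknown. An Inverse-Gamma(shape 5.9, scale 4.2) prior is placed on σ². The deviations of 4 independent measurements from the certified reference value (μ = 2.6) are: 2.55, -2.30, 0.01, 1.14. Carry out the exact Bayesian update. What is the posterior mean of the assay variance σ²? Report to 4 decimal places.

1.5574

With known mean μ and an Inverse-Gamma(α, β) prior on σ², the Normal likelihood is conjugate: posterior is Inv-Gamma(α + n/2, β + Σ(xᵢ−μ)²/2).
Σ(xᵢ−μ)² = (2.55)² + (-2.30)² + (0.01)² + (1.14)² = 13.0922.
Posterior: Inv-Gamma(5.9 + 4/2, 4.2 + 13.0922/2) = Inv-Gamma(7.90, 10.74610).
E[σ²|data] = β/(α−1) = 10.74610/6.90 = 1.5574.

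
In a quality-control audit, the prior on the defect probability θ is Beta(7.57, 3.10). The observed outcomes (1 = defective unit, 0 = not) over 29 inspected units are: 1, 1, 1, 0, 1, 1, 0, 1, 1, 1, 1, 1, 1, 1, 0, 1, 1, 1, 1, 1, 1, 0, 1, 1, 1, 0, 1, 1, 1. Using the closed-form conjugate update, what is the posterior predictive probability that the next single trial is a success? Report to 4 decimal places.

0.7958

The Beta prior is conjugate to a Binomial/Bernoulli likelihood; the update adds successes to α and failures to β.
Posterior: Beta(α+k, β+n−k) = Beta(7.57+24, 3.10+5) = Beta(31.57, 8.10).
For a single future Bernoulli trial, P(success | data) = α/(α+β) = 0.7958.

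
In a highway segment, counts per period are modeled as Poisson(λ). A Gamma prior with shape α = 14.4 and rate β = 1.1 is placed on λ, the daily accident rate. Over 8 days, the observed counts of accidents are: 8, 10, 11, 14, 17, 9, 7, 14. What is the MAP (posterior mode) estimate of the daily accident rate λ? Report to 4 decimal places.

With a Gamma(shape α, rate β) prior, the Poisson likelihood is conjugate: the posterior is Gamma(α + ΣXᵢ, β + n).
Sum of counts S = 90 over n = 8 days.
Posterior: Gamma(α+S, β+n) = Gamma(14.4+90, 1.1+8) = Gamma(104.4, 9.1).
Mode of Gamma(α,β) for α≥1 is (α−1)/β = 103.4/9.1 = 11.3626.

11.3626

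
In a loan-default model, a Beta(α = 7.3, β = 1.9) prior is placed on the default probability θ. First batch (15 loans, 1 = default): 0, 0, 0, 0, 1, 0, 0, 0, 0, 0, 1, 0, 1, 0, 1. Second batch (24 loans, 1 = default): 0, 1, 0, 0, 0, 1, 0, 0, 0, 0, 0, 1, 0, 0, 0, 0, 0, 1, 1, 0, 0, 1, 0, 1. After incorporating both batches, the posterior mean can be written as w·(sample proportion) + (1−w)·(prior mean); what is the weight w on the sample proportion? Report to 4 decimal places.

The Beta prior is conjugate to a Binomial/Bernoulli likelihood; the update adds successes to α and failures to β.
Total number of loans: n = 15 + 24 = 39.
Posterior mean = (α₀+k)/(α₀+β₀+n) = [n/(α₀+β₀+n)]·(k/n) + [(α₀+β₀)/(α₀+β₀+n)]·α₀/(α₀+β₀), so only n and the prior enter the weight.
The weight on the data is w = n/(α₀+β₀+n) = 39/(7.3+1.9+39) = 39/48.2 = 0.8091.

0.8091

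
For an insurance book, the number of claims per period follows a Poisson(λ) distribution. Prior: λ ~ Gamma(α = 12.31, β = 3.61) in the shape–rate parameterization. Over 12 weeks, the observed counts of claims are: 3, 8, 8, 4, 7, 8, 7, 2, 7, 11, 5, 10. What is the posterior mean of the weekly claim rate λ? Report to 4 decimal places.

With a Gamma(shape α, rate β) prior, the Poisson likelihood is conjugate: the posterior is Gamma(α + ΣXᵢ, β + n).
Sum of counts S = 80 over n = 12 weeks.
Posterior: Gamma(α+S, β+n) = Gamma(12.31+80, 3.61+12) = Gamma(92.31, 15.61).
Posterior mean = α/β = 92.31/15.61 = 5.9135.

5.9135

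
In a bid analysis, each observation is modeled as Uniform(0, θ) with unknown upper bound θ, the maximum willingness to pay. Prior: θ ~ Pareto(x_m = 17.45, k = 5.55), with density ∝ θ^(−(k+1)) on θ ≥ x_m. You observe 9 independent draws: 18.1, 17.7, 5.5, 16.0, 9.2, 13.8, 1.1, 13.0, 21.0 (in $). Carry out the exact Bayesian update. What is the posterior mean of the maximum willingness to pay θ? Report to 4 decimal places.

A Pareto(scale x_m, shape k) prior on the upper bound θ of Uniform(0, θ) is conjugate: posterior is Pareto(max(x_m, max xᵢ), k + n).
Sample maximum = 21.0; prior scale x_m = 17.45 → posterior scale = max = 21.00.
Posterior shape = 5.55 + 9 = 14.55.
E[θ|data] = k·x_m/(k−1) = 14.55·21.00/13.55 = 22.5498.

22.5498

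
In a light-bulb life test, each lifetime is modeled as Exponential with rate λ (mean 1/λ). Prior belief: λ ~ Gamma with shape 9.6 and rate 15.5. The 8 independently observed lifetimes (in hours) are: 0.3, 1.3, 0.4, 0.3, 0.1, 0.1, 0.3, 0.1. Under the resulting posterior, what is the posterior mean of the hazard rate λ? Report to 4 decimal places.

0.9565

With a Gamma(shape α, rate β) prior on the exponential rate λ, the posterior after n observations with total T = Σxᵢ is Gamma(α+n, β+T).
Sum of observations T = 2.9 hours; n = 8.
Posterior: Gamma(9.6+8, 15.5+2.9) = Gamma(17.6, 18.4).
Posterior mean of λ = α/β = 17.6/18.4 = 0.9565.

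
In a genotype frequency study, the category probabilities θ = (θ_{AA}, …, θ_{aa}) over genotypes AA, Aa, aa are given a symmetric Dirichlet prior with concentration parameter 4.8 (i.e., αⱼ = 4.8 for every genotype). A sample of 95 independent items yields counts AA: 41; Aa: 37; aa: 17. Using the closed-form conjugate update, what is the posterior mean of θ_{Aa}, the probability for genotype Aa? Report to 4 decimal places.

The Dirichlet prior is conjugate to the Multinomial likelihood: each posterior αⱼ = prior αⱼ + observed count nⱼ.
Posterior concentration: (45.8, 41.8, 21.8), total = 109.4.
E[θ_{Aa}|data] = α_{Aa}/Σα = 41.8/109.4 = 0.3821.

0.3821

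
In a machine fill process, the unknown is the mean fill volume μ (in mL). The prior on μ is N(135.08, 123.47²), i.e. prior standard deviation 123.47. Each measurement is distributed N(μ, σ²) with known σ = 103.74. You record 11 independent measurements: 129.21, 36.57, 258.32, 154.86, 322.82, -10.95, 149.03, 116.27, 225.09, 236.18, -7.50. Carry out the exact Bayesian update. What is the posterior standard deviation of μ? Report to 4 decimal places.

For Normal data with known variance σ², a Normal(μ₀, σ₀²) prior on μ is conjugate. Posterior precision = 1/σ₀² + n/σ²; posterior mean is the precision-weighted average of μ₀ and x̄.
σ₀² = 123.47² = 15244.8409, σ² = 103.74² = 10761.9876; σ² + n·σ₀² = 10761.9876 + 11·15244.8409 = 178455.2375.
Posterior precision = 1/σ₀² + n/σ² = 1/15244.8409 + 11/10761.9876 = (σ² + n·σ₀²)/(σ₀²σ²) = 178455.2375/(15244.8409·10761.9876); posterior variance σₙ² = σ₀²σ²/(σ² + n·σ₀²) = 15244.8409·10761.9876/178455.2375 = 919.361018.
Posterior SD = √σₙ² = √(15244.8409·10761.9876/178455.2375) = 30.3210.

30.3210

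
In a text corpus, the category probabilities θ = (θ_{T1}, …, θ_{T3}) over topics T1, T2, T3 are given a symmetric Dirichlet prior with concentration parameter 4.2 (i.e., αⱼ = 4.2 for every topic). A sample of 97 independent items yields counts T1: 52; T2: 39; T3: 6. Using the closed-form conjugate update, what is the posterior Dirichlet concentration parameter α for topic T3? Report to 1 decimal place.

The Dirichlet prior is conjugate to the Multinomial likelihood: each posterior αⱼ = prior αⱼ + observed count nⱼ.
Posterior concentration: (56.2, 43.2, 10.2), total = 109.6.
α_{T3} = 4.2 + 6 = 10.2.

10.2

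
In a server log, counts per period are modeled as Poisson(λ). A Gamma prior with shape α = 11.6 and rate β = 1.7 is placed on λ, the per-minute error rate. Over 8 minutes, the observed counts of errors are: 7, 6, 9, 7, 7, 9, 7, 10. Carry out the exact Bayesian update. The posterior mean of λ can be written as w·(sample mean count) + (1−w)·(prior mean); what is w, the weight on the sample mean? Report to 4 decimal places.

With a Gamma(shape α, rate β) prior, the Poisson likelihood is conjugate: the posterior is Gamma(α + ΣXᵢ, β + n).
Posterior mean = (α₀+S)/(β₀+n) = [n/(β₀+n)]·(S/n) + [β₀/(β₀+n)]·(α₀/β₀), so only n and β₀ enter the weight.
Weight on data w = n/(β₀+n) = 8/(1.7+8) = 8/9.7 = 0.8247.

0.8247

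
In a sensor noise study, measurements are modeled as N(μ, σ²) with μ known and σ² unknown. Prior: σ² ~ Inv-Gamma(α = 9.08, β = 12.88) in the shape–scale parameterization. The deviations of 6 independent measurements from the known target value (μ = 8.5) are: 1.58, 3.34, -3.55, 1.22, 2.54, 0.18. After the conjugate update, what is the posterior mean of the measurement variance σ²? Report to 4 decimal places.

With known mean μ and an Inverse-Gamma(α, β) prior on σ², the Normal likelihood is conjugate: posterior is Inv-Gamma(α + n/2, β + Σ(xᵢ−μ)²/2).
Σ(xᵢ−μ)² = (1.58)² + (3.34)² + (-3.55)² + (1.22)² + (2.54)² + (0.18)² = 34.2269.
Posterior: Inv-Gamma(9.08 + 6/2, 12.88 + 34.2269/2) = Inv-Gamma(12.08, 29.99345).
E[σ²|data] = β/(α−1) = 29.99345/11.08 = 2.7070.

2.7070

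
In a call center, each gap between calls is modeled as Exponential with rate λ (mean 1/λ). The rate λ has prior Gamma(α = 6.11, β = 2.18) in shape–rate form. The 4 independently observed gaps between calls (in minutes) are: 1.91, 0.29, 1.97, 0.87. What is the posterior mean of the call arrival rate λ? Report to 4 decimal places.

1.4003

With a Gamma(shape α, rate β) prior on the exponential rate λ, the posterior after n observations with total T = Σxᵢ is Gamma(α+n, β+T).
Sum of observations T = 5.04 minutes; n = 4.
Posterior: Gamma(6.11+4, 2.18+5.04) = Gamma(10.11, 7.22).
Posterior mean of λ = α/β = 10.11/7.22 = 1.4003.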